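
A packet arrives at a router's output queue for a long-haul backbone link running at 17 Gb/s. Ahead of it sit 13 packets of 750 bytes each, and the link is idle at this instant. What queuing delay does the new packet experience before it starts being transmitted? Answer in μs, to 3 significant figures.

Each queued packet: L/R = 6000/17000000000 = 0.352941 μs.
13 queued → 4.58824 μs.
Queuing delay = 4.59 μs.

4.59 μs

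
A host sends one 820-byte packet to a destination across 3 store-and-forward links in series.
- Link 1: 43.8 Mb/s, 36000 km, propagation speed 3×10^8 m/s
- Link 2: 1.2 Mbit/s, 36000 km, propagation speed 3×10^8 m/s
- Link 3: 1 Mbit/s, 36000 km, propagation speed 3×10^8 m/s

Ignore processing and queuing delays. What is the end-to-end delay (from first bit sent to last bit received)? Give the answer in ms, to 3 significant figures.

L = 820 × 8 = 6560 bits.
Transmission delays (L/R per hop): 0.149772, 5.46667, 6.56 ms; sum = 12.1764 ms.
Propagation delays (d/s per hop): 120, 120, 120 ms; sum = 360 ms.
End-to-end = 372 ms.

372 ms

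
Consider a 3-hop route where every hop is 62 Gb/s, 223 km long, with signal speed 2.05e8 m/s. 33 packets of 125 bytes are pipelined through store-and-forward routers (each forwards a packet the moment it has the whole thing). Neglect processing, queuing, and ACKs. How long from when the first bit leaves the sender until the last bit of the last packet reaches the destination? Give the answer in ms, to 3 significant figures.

3.26 ms

Per-hop transmission t_tx = L/R = 1000/62000000000 = 1.6129e-05 ms.
Per-hop propagation t_prop = 223000/2.05e+08 = 1.0878 ms.
Pipeline fill: first packet needs 3·t_tx to clear all hops; remaining 32 packets each add one t_tx.
Total = (3+33-1)·t_tx + 3·t_prop = 35·1.6129e-05 + 3·1.0878 = 3.26 ms.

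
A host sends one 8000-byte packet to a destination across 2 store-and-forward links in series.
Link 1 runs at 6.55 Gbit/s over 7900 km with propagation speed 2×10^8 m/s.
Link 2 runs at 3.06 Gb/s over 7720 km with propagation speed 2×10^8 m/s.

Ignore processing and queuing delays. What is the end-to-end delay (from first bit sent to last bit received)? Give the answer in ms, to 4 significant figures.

78.13 ms

L = 8000 × 8 = 64000 bits.
Transmission delays (L/R per hop): 0.00977099, 0.020915 ms; sum = 0.030686 ms.
Propagation delays (d/s per hop): 39.5, 38.6 ms; sum = 78.1 ms.
End-to-end = 78.13 ms.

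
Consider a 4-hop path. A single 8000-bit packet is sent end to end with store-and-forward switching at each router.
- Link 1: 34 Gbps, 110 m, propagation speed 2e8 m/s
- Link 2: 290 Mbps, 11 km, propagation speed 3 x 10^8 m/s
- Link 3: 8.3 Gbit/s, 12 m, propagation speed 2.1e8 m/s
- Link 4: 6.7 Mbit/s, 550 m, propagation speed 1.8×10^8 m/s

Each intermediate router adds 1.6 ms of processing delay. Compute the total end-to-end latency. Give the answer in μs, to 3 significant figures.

Transmission delays (L/R per hop): 0.235294, 27.5862, 0.963855, 1194.03 μs; sum = 1222.82 μs.
Propagation delays (d/s per hop): 0.55, 36.6667, 0.0571429, 3.05556 μs; sum = 40.3294 μs.
Processing at 3 router(s): 3 × 1.6 ms = 4800 μs.
End-to-end = 6060 μs.

6060 μs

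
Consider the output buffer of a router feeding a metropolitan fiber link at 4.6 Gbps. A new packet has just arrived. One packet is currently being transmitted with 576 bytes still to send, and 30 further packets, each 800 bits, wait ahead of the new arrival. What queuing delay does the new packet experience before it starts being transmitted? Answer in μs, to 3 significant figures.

6.22 μs

Each queued packet: L/R = 800/4600000000 = 0.173913 μs.
30 queued → 5.21739 μs.
Plus remaining 4608 bits of current packet: 1.00174 μs.
Queuing delay = 6.22 μs.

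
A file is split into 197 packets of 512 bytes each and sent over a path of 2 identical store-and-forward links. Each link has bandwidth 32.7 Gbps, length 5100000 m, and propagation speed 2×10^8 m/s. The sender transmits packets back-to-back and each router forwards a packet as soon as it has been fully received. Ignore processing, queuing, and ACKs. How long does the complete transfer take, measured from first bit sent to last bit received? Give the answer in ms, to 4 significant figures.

51.02 ms

Per-hop transmission t_tx = L/R = 4096/3.27e+10 = 0.00012526 ms.
Per-hop propagation t_prop = 5100000/200000000 = 25.5 ms.
Pipeline fill: first packet needs 2·t_tx to clear all hops; remaining 196 packets each add one t_tx.
Total = (2+197-1)·t_tx + 2·t_prop = 198·0.00012526 + 2·25.5 = 51.02 ms.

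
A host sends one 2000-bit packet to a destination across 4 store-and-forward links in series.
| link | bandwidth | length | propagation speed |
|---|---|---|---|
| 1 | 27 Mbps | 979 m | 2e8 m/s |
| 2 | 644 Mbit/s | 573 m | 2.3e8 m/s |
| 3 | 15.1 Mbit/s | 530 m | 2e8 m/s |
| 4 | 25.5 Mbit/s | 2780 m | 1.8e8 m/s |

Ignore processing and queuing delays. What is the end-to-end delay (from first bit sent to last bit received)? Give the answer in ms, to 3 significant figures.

Transmission delays (L/R per hop): 0.0740741, 0.00310559, 0.13245, 0.0784314 ms; sum = 0.288061 ms.
Propagation delays (d/s per hop): 0.004895, 0.0024913, 0.00265, 0.0154444 ms; sum = 0.0254807 ms.
End-to-end = 0.314 ms.

0.314 ms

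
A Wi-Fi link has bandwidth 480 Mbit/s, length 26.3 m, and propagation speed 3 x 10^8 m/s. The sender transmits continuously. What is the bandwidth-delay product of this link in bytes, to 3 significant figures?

5.26 bytes

Propagation delay = 26.3 / 300000000 = 8.76667e-08 s.
BDP = R × t_prop = 480000000 × 8.76667e-08 = 42.08 bits.
In bytes: 42.08/8 = 5.26 bytes.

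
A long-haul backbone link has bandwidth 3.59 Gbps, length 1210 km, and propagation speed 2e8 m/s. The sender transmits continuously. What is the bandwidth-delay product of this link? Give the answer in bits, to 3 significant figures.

Propagation delay = 1210000 / 200000000 = 0.00605 s.
BDP = R × t_prop = 3590000000 × 0.00605 = 21719500 bits.

21700000 bits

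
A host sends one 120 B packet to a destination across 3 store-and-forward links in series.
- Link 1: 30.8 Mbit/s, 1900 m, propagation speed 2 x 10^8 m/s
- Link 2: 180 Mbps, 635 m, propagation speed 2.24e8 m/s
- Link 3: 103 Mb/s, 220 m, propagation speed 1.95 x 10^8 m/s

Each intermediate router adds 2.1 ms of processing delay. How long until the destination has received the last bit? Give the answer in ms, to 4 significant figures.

4.259 ms

L = 120 × 8 = 960 bits.
Transmission delays (L/R per hop): 0.0311688, 0.00533333, 0.00932039 ms; sum = 0.0458226 ms.
Propagation delays (d/s per hop): 0.0095, 0.00283482, 0.00112821 ms; sum = 0.013463 ms.
Processing at 2 router(s): 2 × 2.1 ms = 4.2 ms.
End-to-end = 4.259 ms.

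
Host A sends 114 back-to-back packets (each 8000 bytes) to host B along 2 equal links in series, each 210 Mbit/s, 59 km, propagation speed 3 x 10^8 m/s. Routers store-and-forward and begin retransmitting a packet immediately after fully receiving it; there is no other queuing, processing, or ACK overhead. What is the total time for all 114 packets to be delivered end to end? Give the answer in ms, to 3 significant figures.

35.4 ms

Per-hop transmission t_tx = L/R = 64000/210000000 = 0.304762 ms.
Per-hop propagation t_prop = 59000/300000000 = 0.196667 ms.
Pipeline fill: first packet needs 2·t_tx to clear all hops; remaining 113 packets each add one t_tx.
Total = (2+114-1)·t_tx + 2·t_prop = 115·0.304762 + 2·0.196667 = 35.4 ms.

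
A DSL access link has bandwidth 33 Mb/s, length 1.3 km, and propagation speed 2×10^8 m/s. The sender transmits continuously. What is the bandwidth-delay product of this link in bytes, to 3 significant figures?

26.8 bytes

Propagation delay = 1300 / 200000000 = 6.5e-06 s.
BDP = R × t_prop = 33000000 × 6.5e-06 = 214.5 bits.
In bytes: 214.5/8 = 26.8 bytes.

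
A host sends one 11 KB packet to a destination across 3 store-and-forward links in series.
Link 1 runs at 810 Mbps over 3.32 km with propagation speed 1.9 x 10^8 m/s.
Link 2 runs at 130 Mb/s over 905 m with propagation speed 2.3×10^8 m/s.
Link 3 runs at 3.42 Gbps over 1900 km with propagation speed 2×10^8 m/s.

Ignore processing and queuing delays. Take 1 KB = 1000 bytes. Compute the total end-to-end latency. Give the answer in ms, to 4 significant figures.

10.33 ms

L = 88000 bits.
Transmission delays (L/R per hop): 0.108642, 0.676923, 0.025731 ms; sum = 0.811296 ms.
Propagation delays (d/s per hop): 0.0174737, 0.00393478, 9.5 ms; sum = 9.52141 ms.
End-to-end = 10.33 ms.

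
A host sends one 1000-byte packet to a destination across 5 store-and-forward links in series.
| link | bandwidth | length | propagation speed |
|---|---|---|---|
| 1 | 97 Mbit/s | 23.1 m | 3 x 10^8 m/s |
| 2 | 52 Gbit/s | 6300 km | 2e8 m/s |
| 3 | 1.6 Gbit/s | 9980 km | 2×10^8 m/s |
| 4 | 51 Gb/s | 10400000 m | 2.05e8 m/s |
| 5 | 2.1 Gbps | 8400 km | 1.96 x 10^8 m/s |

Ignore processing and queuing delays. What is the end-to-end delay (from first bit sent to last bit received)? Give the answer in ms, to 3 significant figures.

L = 1000 × 8 = 8000 bits.
Transmission delays (L/R per hop): 0.0824742, 0.000153846, 0.005, 0.000156863, 0.00380952 ms; sum = 0.0915945 ms.
Propagation delays (d/s per hop): 7.7e-05, 31.5, 49.9, 50.7317, 42.8571 ms; sum = 174.989 ms.
End-to-end = 175 ms.

175 ms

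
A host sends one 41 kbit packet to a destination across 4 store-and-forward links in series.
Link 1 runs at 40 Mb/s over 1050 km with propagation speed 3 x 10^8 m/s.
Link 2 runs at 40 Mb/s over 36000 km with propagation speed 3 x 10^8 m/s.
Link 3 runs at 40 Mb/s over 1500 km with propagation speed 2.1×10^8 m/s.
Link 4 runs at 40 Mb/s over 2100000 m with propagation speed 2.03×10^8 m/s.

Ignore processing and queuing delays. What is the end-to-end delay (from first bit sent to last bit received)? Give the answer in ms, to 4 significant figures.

145.1 ms

L = 41000 bits.
Transmission delay per hop = L/R = 41000/40000000 = 1.025 ms; 4 hops → 4.1 ms.
Propagation delays (d/s per hop): 3.5, 120, 7.14286, 10.3448 ms; sum = 140.988 ms.
End-to-end = 145.1 ms.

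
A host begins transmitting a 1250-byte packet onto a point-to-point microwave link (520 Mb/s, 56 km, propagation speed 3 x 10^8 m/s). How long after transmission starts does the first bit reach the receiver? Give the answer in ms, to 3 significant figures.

First bit experiences only propagation delay: d/s = 56000/300000000 = 0.187 ms.

0.187 ms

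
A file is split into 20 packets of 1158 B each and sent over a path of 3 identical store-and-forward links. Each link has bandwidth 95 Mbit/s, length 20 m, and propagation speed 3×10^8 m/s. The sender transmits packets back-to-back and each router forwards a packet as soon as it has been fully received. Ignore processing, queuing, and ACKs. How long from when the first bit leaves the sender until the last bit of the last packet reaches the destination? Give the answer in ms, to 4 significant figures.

2.146 ms

Per-hop transmission t_tx = L/R = 9264/95000000 = 0.0975158 ms.
Per-hop propagation t_prop = 20/300000000 = 6.66667e-05 ms.
Pipeline fill: first packet needs 3·t_tx to clear all hops; remaining 19 packets each add one t_tx.
Total = (3+20-1)·t_tx + 3·t_prop = 22·0.0975158 + 3·6.66667e-05 = 2.146 ms.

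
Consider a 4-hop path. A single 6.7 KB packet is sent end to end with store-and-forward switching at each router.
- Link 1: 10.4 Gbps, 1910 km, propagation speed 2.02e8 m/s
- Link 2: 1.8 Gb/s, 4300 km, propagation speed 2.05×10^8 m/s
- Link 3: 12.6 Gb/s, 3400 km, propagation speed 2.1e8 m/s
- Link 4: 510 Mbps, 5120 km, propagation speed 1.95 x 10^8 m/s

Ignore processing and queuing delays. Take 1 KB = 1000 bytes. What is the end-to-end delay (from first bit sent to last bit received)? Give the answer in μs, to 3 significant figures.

L = 53600 bits.
Transmission delays (L/R per hop): 5.15385, 29.7778, 4.25397, 105.098 μs; sum = 144.284 μs.
Propagation delays (d/s per hop): 9455.45, 20975.6, 16190.5, 26256.4 μs; sum = 72877.9 μs.
End-to-end = 73000 μs.

73000 μs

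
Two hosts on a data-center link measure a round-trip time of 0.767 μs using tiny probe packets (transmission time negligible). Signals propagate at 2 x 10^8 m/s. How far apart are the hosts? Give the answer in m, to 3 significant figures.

76.7 m

One-way propagation = RTT/2 = 0.3835 μs.
d = s × t = 200000000 × 3.835e-07 = 76.7 m.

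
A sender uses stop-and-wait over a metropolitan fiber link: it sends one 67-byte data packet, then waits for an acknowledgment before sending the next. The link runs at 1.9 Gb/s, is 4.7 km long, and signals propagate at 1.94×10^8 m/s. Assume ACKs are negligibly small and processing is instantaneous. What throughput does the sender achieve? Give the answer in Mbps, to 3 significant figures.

11.0 Mbps

t_tx = L/R = 536/1900000000 = 2.82105e-07 s.
t_prop = 4700/194000000 = 2.42268e-05 s; RTT = 4.84536e-05 s.
Cycle = t_tx + RTT = 4.87357e-05 s.
Throughput = L / cycle = 536 / 4.87357e-05 = 11.0 Mbps.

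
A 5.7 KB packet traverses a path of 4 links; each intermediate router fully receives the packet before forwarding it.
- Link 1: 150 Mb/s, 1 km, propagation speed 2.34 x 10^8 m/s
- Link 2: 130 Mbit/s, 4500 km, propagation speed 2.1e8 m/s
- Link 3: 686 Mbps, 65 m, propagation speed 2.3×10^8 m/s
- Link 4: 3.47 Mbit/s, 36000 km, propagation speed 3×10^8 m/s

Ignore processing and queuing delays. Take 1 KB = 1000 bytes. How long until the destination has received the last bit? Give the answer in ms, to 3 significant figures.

L = 45600 bits.
Transmission delays (L/R per hop): 0.304, 0.350769, 0.0664723, 13.1412 ms; sum = 13.8625 ms.
Propagation delays (d/s per hop): 0.0042735, 21.4286, 0.000282609, 120 ms; sum = 141.433 ms.
End-to-end = 155 ms.

155 ms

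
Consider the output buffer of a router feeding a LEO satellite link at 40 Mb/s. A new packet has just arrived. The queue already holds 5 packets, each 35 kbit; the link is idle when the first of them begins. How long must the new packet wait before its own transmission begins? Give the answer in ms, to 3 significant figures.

4.38 ms

Each queued packet: L/R = 35000/40000000 = 0.875 ms.
5 queued → 4.375 ms.
Queuing delay = 4.38 ms.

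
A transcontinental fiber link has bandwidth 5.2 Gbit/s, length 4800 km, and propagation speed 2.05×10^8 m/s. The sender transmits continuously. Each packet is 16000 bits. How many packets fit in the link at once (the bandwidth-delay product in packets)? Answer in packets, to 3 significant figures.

Propagation delay = 4800000 / 2.05e+08 = 0.0234146 s.
BDP = R × t_prop = 5200000000 × 0.0234146 = 121756000 bits.
In packets of 16000 bits: 7610 packets.

7610 packets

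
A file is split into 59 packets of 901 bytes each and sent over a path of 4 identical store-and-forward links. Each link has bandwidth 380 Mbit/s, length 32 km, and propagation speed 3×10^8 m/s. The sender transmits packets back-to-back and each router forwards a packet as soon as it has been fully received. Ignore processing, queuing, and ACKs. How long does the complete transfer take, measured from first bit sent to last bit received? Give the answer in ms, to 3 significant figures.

Per-hop transmission t_tx = L/R = 7208/380000000 = 0.0189684 ms.
Per-hop propagation t_prop = 32000/300000000 = 0.106667 ms.
Pipeline fill: first packet needs 4·t_tx to clear all hops; remaining 58 packets each add one t_tx.
Total = (4+59-1)·t_tx + 4·t_prop = 62·0.0189684 + 4·0.106667 = 1.60 ms.

1.60 ms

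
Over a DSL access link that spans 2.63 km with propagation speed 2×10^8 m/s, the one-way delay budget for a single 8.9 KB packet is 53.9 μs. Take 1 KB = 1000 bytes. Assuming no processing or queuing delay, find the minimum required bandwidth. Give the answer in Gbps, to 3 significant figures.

1.75 Gbps

L = 71200 bits.
Propagation delay = 2630 / 200000000 = 13.15 μs.
Transmission budget = 53.9 − 13.15 = 40.75 μs.
R ≥ L / t_tx = 71200 bits / 4.075e-05 s = 1.75 Gbps.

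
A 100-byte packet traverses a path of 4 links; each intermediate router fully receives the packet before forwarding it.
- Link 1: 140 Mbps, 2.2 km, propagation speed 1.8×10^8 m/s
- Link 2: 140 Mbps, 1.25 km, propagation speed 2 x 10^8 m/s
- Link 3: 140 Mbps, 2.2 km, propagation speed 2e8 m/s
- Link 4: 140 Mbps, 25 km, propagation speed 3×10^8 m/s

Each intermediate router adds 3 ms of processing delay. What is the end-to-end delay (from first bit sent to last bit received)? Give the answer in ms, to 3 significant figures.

9.14 ms

L = 100 × 8 = 800 bits.
Transmission delay per hop = L/R = 800/140000000 = 0.00571429 ms; 4 hops → 0.0228571 ms.
Propagation delays (d/s per hop): 0.0122222, 0.00625, 0.011, 0.0833333 ms; sum = 0.112806 ms.
Processing at 3 router(s): 3 × 3 ms = 9 ms.
End-to-end = 9.14 ms.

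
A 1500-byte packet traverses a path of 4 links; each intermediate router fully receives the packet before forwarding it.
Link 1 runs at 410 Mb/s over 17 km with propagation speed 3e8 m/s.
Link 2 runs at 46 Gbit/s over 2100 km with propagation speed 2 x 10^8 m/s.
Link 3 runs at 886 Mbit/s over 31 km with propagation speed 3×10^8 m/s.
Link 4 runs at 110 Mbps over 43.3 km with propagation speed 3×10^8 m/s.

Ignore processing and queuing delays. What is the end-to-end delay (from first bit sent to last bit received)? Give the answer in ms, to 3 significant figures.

L = 1500 × 8 = 12000 bits.
Transmission delays (L/R per hop): 0.0292683, 0.00026087, 0.013544, 0.109091 ms; sum = 0.152164 ms.
Propagation delays (d/s per hop): 0.0566667, 10.5, 0.103333, 0.144333 ms; sum = 10.8043 ms.
End-to-end = 11.0 ms.

11.0 ms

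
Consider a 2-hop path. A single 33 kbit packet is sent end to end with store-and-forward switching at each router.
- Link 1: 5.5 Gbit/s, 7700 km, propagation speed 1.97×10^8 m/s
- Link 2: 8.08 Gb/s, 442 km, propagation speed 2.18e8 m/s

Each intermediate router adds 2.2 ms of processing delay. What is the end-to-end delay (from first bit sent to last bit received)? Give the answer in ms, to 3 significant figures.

43.3 ms

L = 33000 bits.
Transmission delays (L/R per hop): 0.006, 0.00408416 ms; sum = 0.0100842 ms.
Propagation delays (d/s per hop): 39.0863, 2.02752 ms; sum = 41.1138 ms.
Processing at 1 router(s): 1 × 2.2 ms = 2.2 ms.
End-to-end = 43.3 ms.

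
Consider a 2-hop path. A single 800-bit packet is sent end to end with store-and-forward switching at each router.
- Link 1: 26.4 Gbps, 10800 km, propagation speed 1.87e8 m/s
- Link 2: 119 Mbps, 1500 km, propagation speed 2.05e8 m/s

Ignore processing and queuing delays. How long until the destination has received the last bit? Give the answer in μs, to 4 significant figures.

65080 μs

Transmission delays (L/R per hop): 0.030303, 6.72269 μs; sum = 6.75299 μs.
Propagation delays (d/s per hop): 57754, 7317.07 μs; sum = 65071.1 μs.
End-to-end = 65080 μs.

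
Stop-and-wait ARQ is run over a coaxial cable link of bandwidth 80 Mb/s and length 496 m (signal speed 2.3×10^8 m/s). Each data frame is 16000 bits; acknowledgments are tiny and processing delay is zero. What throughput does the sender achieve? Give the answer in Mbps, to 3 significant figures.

78.3 Mbps

t_tx = L/R = 16000/80000000 = 0.0002 s.
t_prop = 496/2.3e+08 = 2.15652e-06 s; RTT = 4.31304e-06 s.
Cycle = t_tx + RTT = 0.000204313 s.
Throughput = L / cycle = 16000 / 0.000204313 = 78.3 Mbps.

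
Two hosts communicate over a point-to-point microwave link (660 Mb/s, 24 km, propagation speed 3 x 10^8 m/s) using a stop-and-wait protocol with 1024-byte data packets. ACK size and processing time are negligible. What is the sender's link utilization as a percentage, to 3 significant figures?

7.20 %

t_tx = L/R = 8192/660000000 = 1.24121e-05 s.
t_prop = 24000/300000000 = 8e-05 s; RTT = 0.00016 s.
Cycle = t_tx + RTT = 0.000172412 s.
Utilization = t_tx / cycle = 1.24121e-05/0.000172412 = 7.20 %.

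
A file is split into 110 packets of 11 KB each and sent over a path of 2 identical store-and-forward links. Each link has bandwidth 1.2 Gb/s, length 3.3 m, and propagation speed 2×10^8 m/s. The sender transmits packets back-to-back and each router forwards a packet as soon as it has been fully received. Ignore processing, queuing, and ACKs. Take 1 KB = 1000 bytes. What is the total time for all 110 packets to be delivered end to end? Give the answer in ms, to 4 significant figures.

Per-hop transmission t_tx = L/R = 88000/1200000000 = 0.0733333 ms.
Per-hop propagation t_prop = 3.3/200000000 = 1.65e-05 ms.
Pipeline fill: first packet needs 2·t_tx to clear all hops; remaining 109 packets each add one t_tx.
Total = (2+110-1)·t_tx + 2·t_prop = 111·0.0733333 + 2·1.65e-05 = 8.140 ms.

8.140 ms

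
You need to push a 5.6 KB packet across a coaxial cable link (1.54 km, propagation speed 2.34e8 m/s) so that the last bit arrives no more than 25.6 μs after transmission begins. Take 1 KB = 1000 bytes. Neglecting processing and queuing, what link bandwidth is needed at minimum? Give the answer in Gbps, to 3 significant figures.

L = 44800 bits.
Propagation delay = 1540 / 234000000 = 6.5812 μs.
Transmission budget = 25.6 − 6.5812 = 19.0188 μs.
R ≥ L / t_tx = 44800 bits / 1.90188e-05 s = 2.36 Gbps.

2.36 Gbps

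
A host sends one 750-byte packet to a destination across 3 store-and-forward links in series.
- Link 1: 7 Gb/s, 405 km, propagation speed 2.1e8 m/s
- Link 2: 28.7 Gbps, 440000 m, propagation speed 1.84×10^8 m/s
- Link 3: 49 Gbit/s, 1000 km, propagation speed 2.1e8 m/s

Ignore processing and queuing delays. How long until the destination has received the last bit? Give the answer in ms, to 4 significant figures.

L = 750 × 8 = 6000 bits.
Transmission delays (L/R per hop): 0.000857143, 0.000209059, 0.000122449 ms; sum = 0.00118865 ms.
Propagation delays (d/s per hop): 1.92857, 2.3913, 4.7619 ms; sum = 9.08178 ms.
End-to-end = 9.083 ms.

9.083 ms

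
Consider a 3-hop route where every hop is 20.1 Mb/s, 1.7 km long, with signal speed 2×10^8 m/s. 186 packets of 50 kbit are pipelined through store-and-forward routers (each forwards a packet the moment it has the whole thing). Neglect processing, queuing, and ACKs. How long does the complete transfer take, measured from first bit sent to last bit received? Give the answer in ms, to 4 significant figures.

467.7 ms

Per-hop transmission t_tx = L/R = 50000/20100000 = 2.48756 ms.
Per-hop propagation t_prop = 1700/200000000 = 0.0085 ms.
Pipeline fill: first packet needs 3·t_tx to clear all hops; remaining 185 packets each add one t_tx.
Total = (3+186-1)·t_tx + 3·t_prop = 188·2.48756 + 3·0.0085 = 467.7 ms.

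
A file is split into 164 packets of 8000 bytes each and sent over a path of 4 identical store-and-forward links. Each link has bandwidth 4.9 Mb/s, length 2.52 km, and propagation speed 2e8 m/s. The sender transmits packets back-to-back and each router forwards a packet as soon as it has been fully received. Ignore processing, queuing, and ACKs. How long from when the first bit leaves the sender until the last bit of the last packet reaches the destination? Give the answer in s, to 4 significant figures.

2.181 s

Per-hop transmission t_tx = L/R = 64000/4900000 = 0.0130612 s.
Per-hop propagation t_prop = 2520/200000000 = 1.26e-05 s.
Pipeline fill: first packet needs 4·t_tx to clear all hops; remaining 163 packets each add one t_tx.
Total = (4+164-1)·t_tx + 4·t_prop = 167·0.0130612 + 4·1.26e-05 = 2.181 s.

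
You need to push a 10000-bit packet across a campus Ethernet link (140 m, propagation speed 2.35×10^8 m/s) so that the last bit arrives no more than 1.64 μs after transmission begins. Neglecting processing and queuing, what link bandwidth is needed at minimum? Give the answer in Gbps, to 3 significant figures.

Propagation delay = 140 / 235000000 = 0.595745 μs.
Transmission budget = 1.64 − 0.595745 = 1.04426 μs.
R ≥ L / t_tx = 10000 bits / 1.04426e-06 s = 9.58 Gbps.

9.58 Gbps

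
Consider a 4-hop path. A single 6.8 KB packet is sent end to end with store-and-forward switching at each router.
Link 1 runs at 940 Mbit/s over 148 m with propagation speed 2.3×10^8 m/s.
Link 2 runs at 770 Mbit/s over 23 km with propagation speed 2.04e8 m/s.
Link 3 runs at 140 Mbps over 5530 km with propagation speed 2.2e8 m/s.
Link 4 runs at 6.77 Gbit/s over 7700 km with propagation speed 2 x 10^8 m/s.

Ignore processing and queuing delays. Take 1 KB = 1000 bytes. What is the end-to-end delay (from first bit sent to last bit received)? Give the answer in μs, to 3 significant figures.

L = 54400 bits.
Transmission delays (L/R per hop): 57.8723, 70.6494, 388.571, 8.03545 μs; sum = 525.129 μs.
Propagation delays (d/s per hop): 0.643478, 112.745, 25136.4, 38500 μs; sum = 63749.8 μs.
End-to-end = 64300 μs.

64300 μs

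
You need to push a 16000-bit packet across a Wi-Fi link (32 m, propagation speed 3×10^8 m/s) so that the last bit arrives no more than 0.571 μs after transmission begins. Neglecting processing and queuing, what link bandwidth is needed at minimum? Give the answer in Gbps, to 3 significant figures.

34.5 Gbps

Propagation delay = 32 / 300000000 = 0.106667 μs.
Transmission budget = 0.571 − 0.106667 = 0.464333 μs.
R ≥ L / t_tx = 16000 bits / 4.64333e-07 s = 34.5 Gbps.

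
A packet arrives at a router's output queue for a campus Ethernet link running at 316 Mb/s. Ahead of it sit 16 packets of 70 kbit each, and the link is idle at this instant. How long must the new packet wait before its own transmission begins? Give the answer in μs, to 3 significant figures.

Each queued packet: L/R = 70000/316000000 = 221.519 μs.
16 queued → 3544.3 μs.
Queuing delay = 3540 μs.

3540 μs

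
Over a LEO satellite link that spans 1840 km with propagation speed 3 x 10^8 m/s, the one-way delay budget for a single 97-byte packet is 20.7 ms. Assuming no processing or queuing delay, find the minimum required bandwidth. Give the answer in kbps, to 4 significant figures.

53.27 kbps

L = 776 bits.
Propagation delay = 1840000 / 300000000 = 6.13333 ms.
Transmission budget = 20.7 − 6.13333 = 14.5667 ms.
R ≥ L / t_tx = 776 bits / 0.0145667 s = 53.27 kbps.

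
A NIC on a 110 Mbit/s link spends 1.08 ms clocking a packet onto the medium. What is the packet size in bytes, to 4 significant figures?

14850 bytes

L = R × t_tx = 110000000 b/s × 0.00108 s = 118800 bits.
In bytes: 118800 / 8 = 14850 bytes.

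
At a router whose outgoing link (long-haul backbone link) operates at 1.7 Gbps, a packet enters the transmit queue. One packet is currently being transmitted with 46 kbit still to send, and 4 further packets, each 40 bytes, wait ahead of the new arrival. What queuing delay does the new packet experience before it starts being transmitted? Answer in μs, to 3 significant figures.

27.8 μs

Each queued packet: L/R = 320/1700000000 = 0.188235 μs.
4 queued → 0.752941 μs.
Plus remaining 46000 bits of current packet: 27.0588 μs.
Queuing delay = 27.8 μs.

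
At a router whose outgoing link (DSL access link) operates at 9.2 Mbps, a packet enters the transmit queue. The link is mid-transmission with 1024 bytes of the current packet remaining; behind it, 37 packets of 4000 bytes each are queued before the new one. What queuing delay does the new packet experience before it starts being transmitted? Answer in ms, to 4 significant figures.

Each queued packet: L/R = 32000/9200000 = 3.47826 ms.
37 queued → 128.696 ms.
Plus remaining 8192 bits of current packet: 0.890435 ms.
Queuing delay = 129.6 ms.

129.6 ms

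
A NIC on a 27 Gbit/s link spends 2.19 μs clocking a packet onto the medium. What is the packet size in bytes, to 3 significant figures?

L = R × t_tx = 27000000000 b/s × 2.19e-06 s = 59130 bits.
In bytes: 59130 / 8 = 7390 bytes.

7390 bytes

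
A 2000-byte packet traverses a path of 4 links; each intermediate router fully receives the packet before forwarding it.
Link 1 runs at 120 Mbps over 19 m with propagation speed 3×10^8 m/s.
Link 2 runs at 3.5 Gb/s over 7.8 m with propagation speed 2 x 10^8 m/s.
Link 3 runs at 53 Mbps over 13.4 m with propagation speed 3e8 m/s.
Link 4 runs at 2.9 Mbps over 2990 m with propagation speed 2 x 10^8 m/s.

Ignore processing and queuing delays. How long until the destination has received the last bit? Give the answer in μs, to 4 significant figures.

L = 2000 × 8 = 16000 bits.
Transmission delays (L/R per hop): 133.333, 4.57143, 301.887, 5517.24 μs; sum = 5957.03 μs.
Propagation delays (d/s per hop): 0.0633333, 0.039, 0.0446667, 14.95 μs; sum = 15.097 μs.
End-to-end = 5972 μs.

5972 μs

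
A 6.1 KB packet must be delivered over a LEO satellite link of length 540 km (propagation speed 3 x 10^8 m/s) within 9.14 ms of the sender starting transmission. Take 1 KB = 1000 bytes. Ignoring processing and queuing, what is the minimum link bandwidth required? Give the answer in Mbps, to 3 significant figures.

L = 48800 bits.
Propagation delay = 540000 / 300000000 = 1.8 ms.
Transmission budget = 9.14 − 1.8 = 7.34 ms.
R ≥ L / t_tx = 48800 bits / 0.00734 s = 6.65 Mbps.

6.65 Mbps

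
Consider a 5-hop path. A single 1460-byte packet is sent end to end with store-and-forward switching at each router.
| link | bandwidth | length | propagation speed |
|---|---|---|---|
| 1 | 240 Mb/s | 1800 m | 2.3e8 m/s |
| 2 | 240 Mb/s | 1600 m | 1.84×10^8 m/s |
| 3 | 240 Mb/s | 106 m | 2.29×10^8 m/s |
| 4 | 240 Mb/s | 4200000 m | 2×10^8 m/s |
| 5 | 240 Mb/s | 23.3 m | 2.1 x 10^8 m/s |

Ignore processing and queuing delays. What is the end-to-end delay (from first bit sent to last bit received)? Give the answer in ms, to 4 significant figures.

21.26 ms

L = 1460 × 8 = 11680 bits.
Transmission delay per hop = L/R = 11680/240000000 = 0.0486667 ms; 5 hops → 0.243333 ms.
Propagation delays (d/s per hop): 0.00782609, 0.00869565, 0.000462882, 21, 0.000110952 ms; sum = 21.0171 ms.
End-to-end = 21.26 ms.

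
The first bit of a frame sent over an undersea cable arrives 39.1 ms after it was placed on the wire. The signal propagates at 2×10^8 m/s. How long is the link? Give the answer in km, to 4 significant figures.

d = s × t_prop = 200000000 × 0.0391 = 7820 km.

7820 km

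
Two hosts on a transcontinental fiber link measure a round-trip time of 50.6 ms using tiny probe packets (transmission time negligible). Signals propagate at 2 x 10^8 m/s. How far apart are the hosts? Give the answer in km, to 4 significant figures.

5060 km

One-way propagation = RTT/2 = 25.3 ms.
d = s × t = 200000000 × 0.0253 = 5060 km.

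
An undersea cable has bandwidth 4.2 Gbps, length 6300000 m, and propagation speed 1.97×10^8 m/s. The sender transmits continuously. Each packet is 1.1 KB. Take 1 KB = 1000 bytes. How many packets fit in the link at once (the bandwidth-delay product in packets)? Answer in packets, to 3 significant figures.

Propagation delay = 6300000 / 197000000 = 0.0319797 s.
BDP = R × t_prop = 4200000000 × 0.0319797 = 134315000 bits.
In packets of 8800 bits: 15300 packets.

15300 packets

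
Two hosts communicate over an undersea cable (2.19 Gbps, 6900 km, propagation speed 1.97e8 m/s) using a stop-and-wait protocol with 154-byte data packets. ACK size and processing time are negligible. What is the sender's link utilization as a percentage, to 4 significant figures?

t_tx = L/R = 1232/2190000000 = 5.62557e-07 s.
t_prop = 6900000/197000000 = 0.0350254 s; RTT = 0.0700508 s.
Cycle = t_tx + RTT = 0.0700513 s.
Utilization = t_tx / cycle = 5.62557e-07/0.0700513 = 0.0008031 %.

0.0008031 %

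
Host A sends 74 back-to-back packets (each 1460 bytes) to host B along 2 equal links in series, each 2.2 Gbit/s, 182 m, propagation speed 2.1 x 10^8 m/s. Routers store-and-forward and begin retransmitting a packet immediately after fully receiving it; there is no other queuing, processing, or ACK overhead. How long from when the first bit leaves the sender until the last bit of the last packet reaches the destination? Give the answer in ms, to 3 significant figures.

0.400 ms

Per-hop transmission t_tx = L/R = 11680/2200000000 = 0.00530909 ms.
Per-hop propagation t_prop = 182/210000000 = 0.000866667 ms.
Pipeline fill: first packet needs 2·t_tx to clear all hops; remaining 73 packets each add one t_tx.
Total = (2+74-1)·t_tx + 2·t_prop = 75·0.00530909 + 2·0.000866667 = 0.400 ms.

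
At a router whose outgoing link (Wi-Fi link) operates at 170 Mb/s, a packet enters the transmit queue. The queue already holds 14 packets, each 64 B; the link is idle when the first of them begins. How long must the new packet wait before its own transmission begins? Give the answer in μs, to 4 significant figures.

Each queued packet: L/R = 512/170000000 = 3.01176 μs.
14 queued → 42.1647 μs.
Queuing delay = 42.16 μs.

42.16 μs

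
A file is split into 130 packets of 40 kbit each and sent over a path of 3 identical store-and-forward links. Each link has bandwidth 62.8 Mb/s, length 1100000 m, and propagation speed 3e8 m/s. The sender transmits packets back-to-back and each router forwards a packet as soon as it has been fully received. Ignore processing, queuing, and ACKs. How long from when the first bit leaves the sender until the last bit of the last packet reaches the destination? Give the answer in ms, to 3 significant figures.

Per-hop transmission t_tx = L/R = 40000/62800000 = 0.636943 ms.
Per-hop propagation t_prop = 1100000/300000000 = 3.66667 ms.
Pipeline fill: first packet needs 3·t_tx to clear all hops; remaining 129 packets each add one t_tx.
Total = (3+130-1)·t_tx + 3·t_prop = 132·0.636943 + 3·3.66667 = 95.1 ms.

95.1 ms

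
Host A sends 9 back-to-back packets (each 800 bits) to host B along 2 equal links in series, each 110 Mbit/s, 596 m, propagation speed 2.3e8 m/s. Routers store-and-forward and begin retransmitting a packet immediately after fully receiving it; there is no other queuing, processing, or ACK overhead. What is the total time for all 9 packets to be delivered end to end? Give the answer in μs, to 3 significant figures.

77.9 μs

Per-hop transmission t_tx = L/R = 800/110000000 = 7.27273 μs.
Per-hop propagation t_prop = 596/2.3e+08 = 2.5913 μs.
Pipeline fill: first packet needs 2·t_tx to clear all hops; remaining 8 packets each add one t_tx.
Total = (2+9-1)·t_tx + 2·t_prop = 10·7.27273 + 2·2.5913 = 77.9 μs.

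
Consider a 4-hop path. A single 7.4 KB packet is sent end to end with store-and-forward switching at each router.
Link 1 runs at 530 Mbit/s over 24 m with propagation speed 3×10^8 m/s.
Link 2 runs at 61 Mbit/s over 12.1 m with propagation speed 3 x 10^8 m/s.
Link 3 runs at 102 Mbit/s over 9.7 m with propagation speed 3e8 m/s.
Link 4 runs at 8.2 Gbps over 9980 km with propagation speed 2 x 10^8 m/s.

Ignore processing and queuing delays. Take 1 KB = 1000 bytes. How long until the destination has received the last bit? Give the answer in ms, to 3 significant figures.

L = 59200 bits.
Transmission delays (L/R per hop): 0.111698, 0.970492, 0.580392, 0.00721951 ms; sum = 1.6698 ms.
Propagation delays (d/s per hop): 8e-05, 4.03333e-05, 3.23333e-05, 49.9 ms; sum = 49.9002 ms.
End-to-end = 51.6 ms.

51.6 ms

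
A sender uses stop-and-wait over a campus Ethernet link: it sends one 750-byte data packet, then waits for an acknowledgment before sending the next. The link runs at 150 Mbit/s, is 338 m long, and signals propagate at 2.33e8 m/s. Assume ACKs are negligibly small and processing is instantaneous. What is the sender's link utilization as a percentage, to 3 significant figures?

t_tx = L/R = 6000/150000000 = 4e-05 s.
t_prop = 338/233000000 = 1.45064e-06 s; RTT = 2.90129e-06 s.
Cycle = t_tx + RTT = 4.29013e-05 s.
Utilization = t_tx / cycle = 4e-05/4.29013e-05 = 93.2 %.

93.2 %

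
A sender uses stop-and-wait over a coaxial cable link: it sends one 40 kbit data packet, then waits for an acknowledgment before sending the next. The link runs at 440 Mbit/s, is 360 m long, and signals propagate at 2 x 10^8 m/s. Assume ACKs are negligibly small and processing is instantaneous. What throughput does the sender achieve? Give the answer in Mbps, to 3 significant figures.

t_tx = L/R = 40000/440000000 = 9.09091e-05 s.
t_prop = 360/200000000 = 1.8e-06 s; RTT = 3.6e-06 s.
Cycle = t_tx + RTT = 9.45091e-05 s.
Throughput = L / cycle = 40000 / 9.45091e-05 = 423 Mbps.

423 Mbps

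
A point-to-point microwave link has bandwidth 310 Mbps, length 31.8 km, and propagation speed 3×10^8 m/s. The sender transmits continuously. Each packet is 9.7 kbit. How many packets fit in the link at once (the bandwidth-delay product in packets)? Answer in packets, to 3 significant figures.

Propagation delay = 31800 / 300000000 = 0.000106 s.
BDP = R × t_prop = 310000000 × 0.000106 = 32860 bits.
In packets of 9700 bits: 3.39 packets.

3.39 packets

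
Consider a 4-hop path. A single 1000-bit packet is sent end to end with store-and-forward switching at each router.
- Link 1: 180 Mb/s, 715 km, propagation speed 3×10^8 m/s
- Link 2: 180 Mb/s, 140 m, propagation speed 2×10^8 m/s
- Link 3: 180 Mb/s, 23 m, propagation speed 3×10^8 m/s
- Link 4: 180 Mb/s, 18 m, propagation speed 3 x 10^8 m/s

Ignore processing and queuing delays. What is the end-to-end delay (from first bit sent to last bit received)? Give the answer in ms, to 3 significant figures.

Transmission delay per hop = L/R = 1000/180000000 = 0.00555556 ms; 4 hops → 0.0222222 ms.
Propagation delays (d/s per hop): 2.38333, 0.0007, 7.66667e-05, 6e-05 ms; sum = 2.38417 ms.
End-to-end = 2.41 ms.

2.41 ms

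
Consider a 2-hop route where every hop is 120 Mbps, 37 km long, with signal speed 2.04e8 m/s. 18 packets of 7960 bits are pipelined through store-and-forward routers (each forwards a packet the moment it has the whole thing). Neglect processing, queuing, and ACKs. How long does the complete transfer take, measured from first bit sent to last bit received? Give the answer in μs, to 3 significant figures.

1620 μs

Per-hop transmission t_tx = L/R = 7960/120000000 = 66.3333 μs.
Per-hop propagation t_prop = 37000/204000000 = 181.373 μs.
Pipeline fill: first packet needs 2·t_tx to clear all hops; remaining 17 packets each add one t_tx.
Total = (2+18-1)·t_tx + 2·t_prop = 19·66.3333 + 2·181.373 = 1620 μs.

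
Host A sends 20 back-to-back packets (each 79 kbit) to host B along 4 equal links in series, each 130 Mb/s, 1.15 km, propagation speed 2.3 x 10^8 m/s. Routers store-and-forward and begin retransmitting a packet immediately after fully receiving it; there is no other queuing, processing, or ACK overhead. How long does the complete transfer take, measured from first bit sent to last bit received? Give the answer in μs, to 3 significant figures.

14000 μs

Per-hop transmission t_tx = L/R = 79000/130000000 = 607.692 μs.
Per-hop propagation t_prop = 1150/2.3e+08 = 5 μs.
Pipeline fill: first packet needs 4·t_tx to clear all hops; remaining 19 packets each add one t_tx.
Total = (4+20-1)·t_tx + 4·t_prop = 23·607.692 + 4·5 = 14000 μs.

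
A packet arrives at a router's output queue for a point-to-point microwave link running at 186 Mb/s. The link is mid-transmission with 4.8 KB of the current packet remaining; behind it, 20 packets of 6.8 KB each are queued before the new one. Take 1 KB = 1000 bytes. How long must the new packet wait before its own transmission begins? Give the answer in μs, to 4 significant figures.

6056 μs

Each queued packet: L/R = 54400/186000000 = 292.473 μs.
20 queued → 5849.46 μs.
Plus remaining 38400 bits of current packet: 206.452 μs.
Queuing delay = 6056 μs.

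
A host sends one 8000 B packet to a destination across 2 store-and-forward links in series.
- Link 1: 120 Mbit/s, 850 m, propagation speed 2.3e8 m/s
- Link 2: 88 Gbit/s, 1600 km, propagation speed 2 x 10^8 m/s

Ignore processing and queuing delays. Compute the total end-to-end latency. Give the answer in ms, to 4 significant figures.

8.538 ms

L = 8000 × 8 = 64000 bits.
Transmission delays (L/R per hop): 0.533333, 0.000727273 ms; sum = 0.534061 ms.
Propagation delays (d/s per hop): 0.00369565, 8 ms; sum = 8.0037 ms.
End-to-end = 8.538 ms.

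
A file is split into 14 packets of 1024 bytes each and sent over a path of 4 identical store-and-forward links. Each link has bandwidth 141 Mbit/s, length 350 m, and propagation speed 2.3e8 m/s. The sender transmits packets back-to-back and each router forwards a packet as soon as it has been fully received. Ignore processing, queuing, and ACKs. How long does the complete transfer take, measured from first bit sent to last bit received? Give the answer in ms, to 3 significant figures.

Per-hop transmission t_tx = L/R = 8192/141000000 = 0.0580993 ms.
Per-hop propagation t_prop = 350/2.3e+08 = 0.00152174 ms.
Pipeline fill: first packet needs 4·t_tx to clear all hops; remaining 13 packets each add one t_tx.
Total = (4+14-1)·t_tx + 4·t_prop = 17·0.0580993 + 4·0.00152174 = 0.994 ms.

0.994 ms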